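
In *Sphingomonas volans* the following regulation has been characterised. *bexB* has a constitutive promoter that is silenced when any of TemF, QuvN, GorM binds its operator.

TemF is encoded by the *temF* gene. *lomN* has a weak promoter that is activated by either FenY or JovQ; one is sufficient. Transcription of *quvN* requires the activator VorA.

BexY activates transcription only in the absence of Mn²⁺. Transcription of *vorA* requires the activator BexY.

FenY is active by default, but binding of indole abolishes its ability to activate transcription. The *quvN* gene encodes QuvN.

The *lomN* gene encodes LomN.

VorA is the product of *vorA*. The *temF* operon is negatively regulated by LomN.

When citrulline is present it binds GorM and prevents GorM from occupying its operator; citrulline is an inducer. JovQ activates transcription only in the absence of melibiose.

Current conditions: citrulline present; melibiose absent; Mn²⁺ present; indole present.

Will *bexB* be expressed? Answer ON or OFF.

ON

Indole is present, so FenY is inactive.
Melibiose is absent, so JovQ is active.
Activator JovQ is present, so *lomN* is transcribed.
So LomN is produced and active.
With repressor LomN bound, *temF* is not transcribed.
So TemF is not produced.
Mn²⁺ is present, so BexY is inactive.
Required activator BexY is absent, so *vorA* is not transcribed.
So VorA is not produced.
Required activator VorA is absent, so *quvN* is not transcribed.
So QuvN is not produced.
Citrulline is present, so GorM is inactive.
With no repressor bound, *bexB* is transcribed.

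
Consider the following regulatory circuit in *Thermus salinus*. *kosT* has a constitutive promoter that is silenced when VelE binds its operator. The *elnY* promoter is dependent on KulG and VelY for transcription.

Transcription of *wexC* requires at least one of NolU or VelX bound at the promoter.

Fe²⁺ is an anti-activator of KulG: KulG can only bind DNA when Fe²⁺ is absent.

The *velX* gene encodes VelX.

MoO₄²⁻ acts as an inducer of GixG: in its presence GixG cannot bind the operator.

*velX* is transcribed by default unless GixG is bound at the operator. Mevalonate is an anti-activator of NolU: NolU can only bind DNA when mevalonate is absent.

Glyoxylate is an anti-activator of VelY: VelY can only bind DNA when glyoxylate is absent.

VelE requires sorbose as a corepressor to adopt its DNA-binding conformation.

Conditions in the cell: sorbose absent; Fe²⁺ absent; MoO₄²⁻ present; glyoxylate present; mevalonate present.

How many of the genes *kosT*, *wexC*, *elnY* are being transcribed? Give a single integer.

2

Sorbose is absent, so VelE is inactive.
With no repressor bound, *kosT* is transcribed.
→ *kosT* is ON.
Mevalonate is present, so NolU is inactive.
MoO₄²⁻ is present, so GixG is inactive.
With no repressor bound, *velX* is transcribed.
So VelX is produced and active.
Activator VelX is present, so *wexC* is transcribed.
→ *wexC* is ON.
Fe²⁺ is absent, so KulG is active.
Glyoxylate is present, so VelY is inactive.
Required activator VelY is absent, so *elnY* is not transcribed.
→ *elnY* is OFF.
2 of the 3 genes are transcribed.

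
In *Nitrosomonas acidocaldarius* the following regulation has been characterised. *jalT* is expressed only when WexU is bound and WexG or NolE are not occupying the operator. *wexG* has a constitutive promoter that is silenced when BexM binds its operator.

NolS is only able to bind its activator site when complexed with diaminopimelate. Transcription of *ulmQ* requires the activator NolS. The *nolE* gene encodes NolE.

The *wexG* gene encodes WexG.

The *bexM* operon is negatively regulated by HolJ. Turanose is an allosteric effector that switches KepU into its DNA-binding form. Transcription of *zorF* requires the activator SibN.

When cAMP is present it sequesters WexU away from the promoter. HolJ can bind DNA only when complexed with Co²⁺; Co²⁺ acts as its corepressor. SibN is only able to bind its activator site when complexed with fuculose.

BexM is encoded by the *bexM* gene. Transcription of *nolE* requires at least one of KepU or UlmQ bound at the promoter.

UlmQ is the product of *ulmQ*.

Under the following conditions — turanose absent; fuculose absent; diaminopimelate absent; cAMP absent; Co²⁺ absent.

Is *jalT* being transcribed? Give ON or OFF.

cAMP is absent, so WexU is active.
Co²⁺ is absent, so HolJ is inactive.
With no repressor bound, *bexM* is transcribed.
So BexM is produced and active.
With repressor BexM bound, *wexG* is not transcribed.
So WexG is not produced.
Turanose is absent, so KepU is inactive.
Diaminopimelate is absent, so NolS is inactive.
Required activator NolS is absent, so *ulmQ* is not transcribed.
So UlmQ is not produced.
No activator is available at the *nolE* promoter, so *nolE* is not transcribed.
So NolE is not produced.
No repressor is bound and WexU is active, so *jalT* is transcribed.

ON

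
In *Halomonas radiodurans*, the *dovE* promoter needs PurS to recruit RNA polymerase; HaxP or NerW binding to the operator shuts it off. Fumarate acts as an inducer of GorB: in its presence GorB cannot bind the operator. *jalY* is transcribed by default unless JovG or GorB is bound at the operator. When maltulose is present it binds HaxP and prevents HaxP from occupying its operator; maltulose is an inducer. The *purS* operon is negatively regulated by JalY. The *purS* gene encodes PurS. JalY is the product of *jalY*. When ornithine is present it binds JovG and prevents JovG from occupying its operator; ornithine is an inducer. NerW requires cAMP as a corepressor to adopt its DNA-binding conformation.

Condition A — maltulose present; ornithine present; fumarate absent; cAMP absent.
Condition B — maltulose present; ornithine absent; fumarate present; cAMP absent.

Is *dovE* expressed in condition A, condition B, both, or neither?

Condition A:
Maltulose is present, so HaxP is inactive.
Ornithine is present, so JovG is inactive.
Fumarate is absent, so GorB is active.
With repressor GorB bound, *jalY* is not transcribed.
So JalY is not produced.
With no repressor bound, *purS* is transcribed.
So PurS is produced and active.
cAMP is absent, so NerW is inactive.
No repressor is bound and PurS is active, so *dovE* is transcribed.
→ *dovE* is ON in A.
Condition B:
Maltulose is present, so HaxP is inactive.
Ornithine is absent, so JovG is active.
Fumarate is present, so GorB is inactive.
With repressor JovG bound, *jalY* is not transcribed.
So JalY is not produced.
With no repressor bound, *purS* is transcribed.
So PurS is produced and active.
cAMP is absent, so NerW is inactive.
No repressor is bound and PurS is active, so *dovE* is transcribed.
→ *dovE* is ON in B.

both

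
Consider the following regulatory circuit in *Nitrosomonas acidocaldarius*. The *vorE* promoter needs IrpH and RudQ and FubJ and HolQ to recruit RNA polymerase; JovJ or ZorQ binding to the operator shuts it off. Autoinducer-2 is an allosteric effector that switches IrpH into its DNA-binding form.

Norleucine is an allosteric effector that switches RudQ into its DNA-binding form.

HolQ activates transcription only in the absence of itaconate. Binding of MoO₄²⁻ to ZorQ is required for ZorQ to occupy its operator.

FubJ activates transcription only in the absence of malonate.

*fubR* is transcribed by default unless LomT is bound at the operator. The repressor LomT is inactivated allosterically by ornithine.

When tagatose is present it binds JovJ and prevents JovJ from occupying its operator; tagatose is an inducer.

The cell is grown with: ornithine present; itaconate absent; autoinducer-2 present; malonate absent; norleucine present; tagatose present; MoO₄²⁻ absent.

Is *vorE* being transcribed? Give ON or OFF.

ON

Autoinducer-2 is present, so IrpH is active.
Tagatose is present, so JovJ is inactive.
MoO₄²⁻ is absent, so ZorQ is inactive.
Norleucine is present, so RudQ is active.
Malonate is absent, so FubJ is active.
Itaconate is absent, so HolQ is active.
No repressor is bound and IrpH and RudQ and FubJ and HolQ are active, so *vorE* is transcribed.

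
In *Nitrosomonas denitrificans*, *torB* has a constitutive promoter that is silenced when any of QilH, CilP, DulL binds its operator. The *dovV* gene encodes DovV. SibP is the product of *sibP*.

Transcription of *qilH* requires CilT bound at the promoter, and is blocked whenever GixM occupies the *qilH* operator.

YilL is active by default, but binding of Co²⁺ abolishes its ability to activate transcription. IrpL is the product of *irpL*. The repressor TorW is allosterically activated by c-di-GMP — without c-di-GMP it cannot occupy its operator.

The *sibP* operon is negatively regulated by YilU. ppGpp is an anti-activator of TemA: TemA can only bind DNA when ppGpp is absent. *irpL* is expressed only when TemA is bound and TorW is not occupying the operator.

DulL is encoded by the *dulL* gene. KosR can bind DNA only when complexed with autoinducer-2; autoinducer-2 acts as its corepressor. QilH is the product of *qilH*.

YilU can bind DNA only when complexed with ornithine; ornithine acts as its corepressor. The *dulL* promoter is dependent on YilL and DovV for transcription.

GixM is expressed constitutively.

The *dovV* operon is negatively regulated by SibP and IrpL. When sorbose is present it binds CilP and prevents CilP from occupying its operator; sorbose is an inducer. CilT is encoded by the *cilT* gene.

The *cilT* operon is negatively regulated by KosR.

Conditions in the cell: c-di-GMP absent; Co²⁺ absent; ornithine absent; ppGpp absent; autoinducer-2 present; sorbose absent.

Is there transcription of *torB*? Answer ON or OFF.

OFF

Autoinducer-2 is present, so KosR is active.
With repressor KosR bound, *cilT* is not transcribed.
So CilT is not produced.
GixM is produced constitutively and is active.
With repressor GixM bound, *qilH* is not transcribed.
So QilH is not produced.
Sorbose is absent, so CilP is active.
Co²⁺ is absent, so YilL is active.
Ornithine is absent, so YilU is inactive.
With no repressor bound, *sibP* is transcribed.
So SibP is produced and active.
ppGpp is absent, so TemA is active.
c-di-GMP is absent, so TorW is inactive.
No repressor is bound and TemA is active, so *irpL* is transcribed.
So IrpL is produced and active.
With repressor SibP bound, *dovV* is not transcribed.
So DovV is not produced.
Required activator DovV is absent, so *dulL* is not transcribed.
So DulL is not produced.
With repressor CilP bound, *torB* is not transcribed.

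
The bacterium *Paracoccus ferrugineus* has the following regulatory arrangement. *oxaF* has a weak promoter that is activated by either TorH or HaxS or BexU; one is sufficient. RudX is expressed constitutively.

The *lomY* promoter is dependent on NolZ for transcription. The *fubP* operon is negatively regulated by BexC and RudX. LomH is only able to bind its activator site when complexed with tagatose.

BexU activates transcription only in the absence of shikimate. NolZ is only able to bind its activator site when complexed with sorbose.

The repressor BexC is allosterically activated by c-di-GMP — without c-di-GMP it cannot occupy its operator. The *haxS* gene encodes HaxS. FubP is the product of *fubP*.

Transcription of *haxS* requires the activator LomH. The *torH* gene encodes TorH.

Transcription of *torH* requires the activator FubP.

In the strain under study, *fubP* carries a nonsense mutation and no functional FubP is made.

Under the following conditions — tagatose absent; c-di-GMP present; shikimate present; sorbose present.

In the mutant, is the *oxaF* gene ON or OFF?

FubP is non-functional in this strain, so it has no effect.
Required activator FubP is absent, so *torH* is not transcribed.
So TorH is not produced.
Tagatose is absent, so LomH is inactive.
Required activator LomH is absent, so *haxS* is not transcribed.
So HaxS is not produced.
Shikimate is present, so BexU is inactive.
No activator is available at the *oxaF* promoter, so *oxaF* is not transcribed.

OFF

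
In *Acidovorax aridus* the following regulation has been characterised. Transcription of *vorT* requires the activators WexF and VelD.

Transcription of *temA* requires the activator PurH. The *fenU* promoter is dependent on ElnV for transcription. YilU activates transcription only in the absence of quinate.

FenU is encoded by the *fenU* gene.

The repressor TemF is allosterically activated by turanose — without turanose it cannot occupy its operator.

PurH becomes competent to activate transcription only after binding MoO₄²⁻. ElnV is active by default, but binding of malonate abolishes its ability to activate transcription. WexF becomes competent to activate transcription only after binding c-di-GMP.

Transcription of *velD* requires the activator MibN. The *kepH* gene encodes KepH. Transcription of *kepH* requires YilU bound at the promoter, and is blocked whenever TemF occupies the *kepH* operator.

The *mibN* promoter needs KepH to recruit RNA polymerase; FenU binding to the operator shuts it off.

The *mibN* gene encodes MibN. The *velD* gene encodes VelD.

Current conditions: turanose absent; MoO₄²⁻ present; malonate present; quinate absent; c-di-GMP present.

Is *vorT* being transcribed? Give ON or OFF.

c-di-GMP is present, so WexF is active.
Turanose is absent, so TemF is inactive.
Quinate is absent, so YilU is active.
No repressor is bound and YilU is active, so *kepH* is transcribed.
So KepH is produced and active.
Malonate is present, so ElnV is inactive.
Required activator ElnV is absent, so *fenU* is not transcribed.
So FenU is not produced.
No repressor is bound and KepH is active, so *mibN* is transcribed.
So MibN is produced and active.
No repressor is bound and MibN is active, so *velD* is transcribed.
So VelD is produced and active.
No repressor is bound and WexF and VelD are active, so *vorT* is transcribed.

ON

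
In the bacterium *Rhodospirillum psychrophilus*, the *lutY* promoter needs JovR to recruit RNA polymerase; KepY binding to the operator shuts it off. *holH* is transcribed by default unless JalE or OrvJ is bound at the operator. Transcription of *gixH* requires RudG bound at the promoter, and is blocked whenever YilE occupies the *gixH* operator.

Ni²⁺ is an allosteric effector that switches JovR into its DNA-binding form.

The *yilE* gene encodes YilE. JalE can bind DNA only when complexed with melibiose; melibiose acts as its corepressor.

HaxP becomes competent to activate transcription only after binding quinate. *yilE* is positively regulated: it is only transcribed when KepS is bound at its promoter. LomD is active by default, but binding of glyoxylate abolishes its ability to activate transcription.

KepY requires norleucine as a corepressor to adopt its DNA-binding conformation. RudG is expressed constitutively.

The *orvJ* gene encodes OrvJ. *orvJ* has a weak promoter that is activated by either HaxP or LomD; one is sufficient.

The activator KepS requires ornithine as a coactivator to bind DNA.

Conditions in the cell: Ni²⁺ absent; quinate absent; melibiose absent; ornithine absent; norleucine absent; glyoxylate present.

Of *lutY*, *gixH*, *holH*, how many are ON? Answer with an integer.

Norleucine is absent, so KepY is inactive.
Ni²⁺ is absent, so JovR is inactive.
Required activator JovR is absent, so *lutY* is not transcribed.
→ *lutY* is OFF.
RudG is produced constitutively and is active.
Ornithine is absent, so KepS is inactive.
Required activator KepS is absent, so *yilE* is not transcribed.
So YilE is not produced.
No repressor is bound and RudG is active, so *gixH* is transcribed.
→ *gixH* is ON.
Melibiose is absent, so JalE is inactive.
Quinate is absent, so HaxP is inactive.
Glyoxylate is present, so LomD is inactive.
No activator is available at the *orvJ* promoter, so *orvJ* is not transcribed.
So OrvJ is not produced.
With no repressor bound, *holH* is transcribed.
→ *holH* is ON.
2 of the 3 genes are transcribed.

2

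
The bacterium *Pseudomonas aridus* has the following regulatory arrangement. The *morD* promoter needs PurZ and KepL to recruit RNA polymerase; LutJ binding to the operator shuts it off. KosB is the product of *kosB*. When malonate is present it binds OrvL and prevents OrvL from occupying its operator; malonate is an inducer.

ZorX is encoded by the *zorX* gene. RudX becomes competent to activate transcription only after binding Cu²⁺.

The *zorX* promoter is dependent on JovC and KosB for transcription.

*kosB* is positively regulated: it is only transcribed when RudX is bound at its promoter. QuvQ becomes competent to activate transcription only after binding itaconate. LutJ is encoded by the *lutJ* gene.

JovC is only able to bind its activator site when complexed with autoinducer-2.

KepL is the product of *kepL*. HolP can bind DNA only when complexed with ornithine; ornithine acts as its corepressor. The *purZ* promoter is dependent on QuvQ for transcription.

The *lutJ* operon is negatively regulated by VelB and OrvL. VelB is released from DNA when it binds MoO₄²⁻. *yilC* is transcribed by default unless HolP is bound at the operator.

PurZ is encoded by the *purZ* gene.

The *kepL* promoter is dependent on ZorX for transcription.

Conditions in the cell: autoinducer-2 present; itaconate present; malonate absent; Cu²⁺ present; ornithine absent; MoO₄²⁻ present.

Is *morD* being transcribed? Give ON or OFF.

ON

Itaconate is present, so QuvQ is active.
No repressor is bound and QuvQ is active, so *purZ* is transcribed.
So PurZ is produced and active.
MoO₄²⁻ is present, so VelB is inactive.
Malonate is absent, so OrvL is active.
With repressor OrvL bound, *lutJ* is not transcribed.
So LutJ is not produced.
Autoinducer-2 is present, so JovC is active.
Cu²⁺ is present, so RudX is active.
No repressor is bound and RudX is active, so *kosB* is transcribed.
So KosB is produced and active.
No repressor is bound and JovC and KosB are active, so *zorX* is transcribed.
So ZorX is produced and active.
No repressor is bound and ZorX is active, so *kepL* is transcribed.
So KepL is produced and active.
No repressor is bound and PurZ and KepL are active, so *morD* is transcribed.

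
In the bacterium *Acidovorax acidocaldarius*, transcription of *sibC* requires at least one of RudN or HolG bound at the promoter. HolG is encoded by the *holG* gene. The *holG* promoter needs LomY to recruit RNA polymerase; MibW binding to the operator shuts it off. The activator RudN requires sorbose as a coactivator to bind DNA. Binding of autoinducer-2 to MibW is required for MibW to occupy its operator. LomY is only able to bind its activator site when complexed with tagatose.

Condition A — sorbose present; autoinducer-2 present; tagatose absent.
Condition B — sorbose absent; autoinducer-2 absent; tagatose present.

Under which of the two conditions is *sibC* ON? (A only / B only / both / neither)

Condition A:
Sorbose is present, so RudN is active.
Autoinducer-2 is present, so MibW is active.
Tagatose is absent, so LomY is inactive.
With repressor MibW bound, *holG* is not transcribed.
So HolG is not produced.
Activator RudN is present, so *sibC* is transcribed.
→ *sibC* is ON in A.
Condition B:
Sorbose is absent, so RudN is inactive.
Autoinducer-2 is absent, so MibW is inactive.
Tagatose is present, so LomY is active.
No repressor is bound and LomY is active, so *holG* is transcribed.
So HolG is produced and active.
Activator HolG is present, so *sibC* is transcribed.
→ *sibC* is ON in B.

both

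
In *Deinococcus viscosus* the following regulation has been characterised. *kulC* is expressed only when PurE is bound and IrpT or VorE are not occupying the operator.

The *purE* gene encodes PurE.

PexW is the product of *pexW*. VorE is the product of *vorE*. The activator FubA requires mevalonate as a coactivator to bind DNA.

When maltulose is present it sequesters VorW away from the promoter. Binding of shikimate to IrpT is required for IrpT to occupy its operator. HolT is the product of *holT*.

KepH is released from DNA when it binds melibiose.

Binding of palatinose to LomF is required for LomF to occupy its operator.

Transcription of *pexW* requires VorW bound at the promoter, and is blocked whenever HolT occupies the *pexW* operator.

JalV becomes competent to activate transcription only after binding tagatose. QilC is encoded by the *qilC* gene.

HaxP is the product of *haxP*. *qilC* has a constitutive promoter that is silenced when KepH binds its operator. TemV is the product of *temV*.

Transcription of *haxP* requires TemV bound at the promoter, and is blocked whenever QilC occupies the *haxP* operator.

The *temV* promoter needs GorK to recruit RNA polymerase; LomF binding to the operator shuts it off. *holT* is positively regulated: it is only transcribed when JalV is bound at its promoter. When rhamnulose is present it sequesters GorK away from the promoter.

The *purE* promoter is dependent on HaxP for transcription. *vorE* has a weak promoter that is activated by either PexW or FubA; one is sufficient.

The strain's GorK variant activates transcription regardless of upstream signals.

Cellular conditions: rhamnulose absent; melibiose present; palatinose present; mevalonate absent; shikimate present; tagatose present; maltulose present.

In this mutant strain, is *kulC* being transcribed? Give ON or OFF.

Shikimate is present, so IrpT is active.
Melibiose is present, so KepH is inactive.
With no repressor bound, *qilC* is transcribed.
So QilC is produced and active.
GorK is constitutively active in this strain.
Palatinose is present, so LomF is active.
With repressor LomF bound, *temV* is not transcribed.
So TemV is not produced.
With repressor QilC bound, *haxP* is not transcribed.
So HaxP is not produced.
Required activator HaxP is absent, so *purE* is not transcribed.
So PurE is not produced.
Maltulose is present, so VorW is inactive.
Tagatose is present, so JalV is active.
No repressor is bound and JalV is active, so *holT* is transcribed.
So HolT is produced and active.
With repressor HolT bound, *pexW* is not transcribed.
So PexW is not produced.
Mevalonate is absent, so FubA is inactive.
No activator is available at the *vorE* promoter, so *vorE* is not transcribed.
So VorE is not produced.
With repressor IrpT bound, *kulC* is not transcribed.

OFF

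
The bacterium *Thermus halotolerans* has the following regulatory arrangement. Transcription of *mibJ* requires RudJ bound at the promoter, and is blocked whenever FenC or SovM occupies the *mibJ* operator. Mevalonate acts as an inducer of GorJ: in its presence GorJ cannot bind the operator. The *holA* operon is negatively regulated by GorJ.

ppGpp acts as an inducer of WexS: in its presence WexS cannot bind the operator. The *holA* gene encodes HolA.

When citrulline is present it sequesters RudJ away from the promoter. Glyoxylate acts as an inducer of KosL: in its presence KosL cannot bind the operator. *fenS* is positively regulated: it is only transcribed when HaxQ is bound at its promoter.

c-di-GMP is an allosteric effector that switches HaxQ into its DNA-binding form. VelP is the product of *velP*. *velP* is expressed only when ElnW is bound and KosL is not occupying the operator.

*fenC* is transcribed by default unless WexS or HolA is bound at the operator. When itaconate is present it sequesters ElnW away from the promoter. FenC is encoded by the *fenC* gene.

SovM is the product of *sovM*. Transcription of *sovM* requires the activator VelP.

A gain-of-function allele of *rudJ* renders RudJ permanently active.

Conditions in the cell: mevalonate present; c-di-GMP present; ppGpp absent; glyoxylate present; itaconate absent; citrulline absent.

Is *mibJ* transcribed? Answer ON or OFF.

OFF

RudJ is constitutively active in this strain.
ppGpp is absent, so WexS is active.
Mevalonate is present, so GorJ is inactive.
With no repressor bound, *holA* is transcribed.
So HolA is produced and active.
With repressor WexS bound, *fenC* is not transcribed.
So FenC is not produced.
Glyoxylate is present, so KosL is inactive.
Itaconate is absent, so ElnW is active.
No repressor is bound and ElnW is active, so *velP* is transcribed.
So VelP is produced and active.
No repressor is bound and VelP is active, so *sovM* is transcribed.
So SovM is produced and active.
With repressor SovM bound, *mibJ* is not transcribed.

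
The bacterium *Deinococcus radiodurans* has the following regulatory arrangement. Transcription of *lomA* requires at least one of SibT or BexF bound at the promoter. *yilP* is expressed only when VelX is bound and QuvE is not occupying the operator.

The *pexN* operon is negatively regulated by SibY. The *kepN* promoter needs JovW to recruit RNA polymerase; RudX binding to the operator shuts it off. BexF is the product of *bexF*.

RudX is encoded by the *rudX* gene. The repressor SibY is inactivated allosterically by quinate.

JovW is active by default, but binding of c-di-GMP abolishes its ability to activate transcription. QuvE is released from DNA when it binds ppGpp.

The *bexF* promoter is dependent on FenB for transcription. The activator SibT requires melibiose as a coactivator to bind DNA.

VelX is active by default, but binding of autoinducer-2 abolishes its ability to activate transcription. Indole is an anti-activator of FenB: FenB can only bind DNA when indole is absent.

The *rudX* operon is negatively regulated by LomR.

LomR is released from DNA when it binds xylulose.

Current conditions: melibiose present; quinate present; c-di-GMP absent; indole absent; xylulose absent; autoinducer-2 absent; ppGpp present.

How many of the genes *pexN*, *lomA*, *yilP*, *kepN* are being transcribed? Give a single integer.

4

Quinate is present, so SibY is inactive.
With no repressor bound, *pexN* is transcribed.
→ *pexN* is ON.
Melibiose is present, so SibT is active.
Indole is absent, so FenB is active.
No repressor is bound and FenB is active, so *bexF* is transcribed.
So BexF is produced and active.
Activator SibT is present, so *lomA* is transcribed.
→ *lomA* is ON.
Autoinducer-2 is absent, so VelX is active.
ppGpp is present, so QuvE is inactive.
No repressor is bound and VelX is active, so *yilP* is transcribed.
→ *yilP* is ON.
Xylulose is absent, so LomR is active.
With repressor LomR bound, *rudX* is not transcribed.
So RudX is not produced.
c-di-GMP is absent, so JovW is active.
No repressor is bound and JovW is active, so *kepN* is transcribed.
→ *kepN* is ON.
4 of the 4 genes are transcribed.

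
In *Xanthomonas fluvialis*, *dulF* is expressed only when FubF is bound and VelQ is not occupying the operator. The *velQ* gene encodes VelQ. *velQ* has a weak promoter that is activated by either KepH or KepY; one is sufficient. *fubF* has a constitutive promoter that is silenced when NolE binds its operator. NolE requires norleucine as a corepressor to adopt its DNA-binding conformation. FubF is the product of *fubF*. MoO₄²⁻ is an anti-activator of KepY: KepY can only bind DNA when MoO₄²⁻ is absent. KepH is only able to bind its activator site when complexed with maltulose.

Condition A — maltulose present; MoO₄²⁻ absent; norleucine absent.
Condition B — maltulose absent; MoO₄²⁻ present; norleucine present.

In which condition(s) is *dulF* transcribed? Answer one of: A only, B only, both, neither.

neither

Condition A:
Maltulose is present, so KepH is active.
MoO₄²⁻ is absent, so KepY is active.
Activator KepH is present, so *velQ* is transcribed.
So VelQ is produced and active.
Norleucine is absent, so NolE is inactive.
With no repressor bound, *fubF* is transcribed.
So FubF is produced and active.
With repressor VelQ bound, *dulF* is not transcribed.
→ *dulF* is OFF in A.
Condition B:
Maltulose is absent, so KepH is inactive.
MoO₄²⁻ is present, so KepY is inactive.
No activator is available at the *velQ* promoter, so *velQ* is not transcribed.
So VelQ is not produced.
Norleucine is present, so NolE is active.
With repressor NolE bound, *fubF* is not transcribed.
So FubF is not produced.
Required activator FubF is absent, so *dulF* is not transcribed.
→ *dulF* is OFF in B.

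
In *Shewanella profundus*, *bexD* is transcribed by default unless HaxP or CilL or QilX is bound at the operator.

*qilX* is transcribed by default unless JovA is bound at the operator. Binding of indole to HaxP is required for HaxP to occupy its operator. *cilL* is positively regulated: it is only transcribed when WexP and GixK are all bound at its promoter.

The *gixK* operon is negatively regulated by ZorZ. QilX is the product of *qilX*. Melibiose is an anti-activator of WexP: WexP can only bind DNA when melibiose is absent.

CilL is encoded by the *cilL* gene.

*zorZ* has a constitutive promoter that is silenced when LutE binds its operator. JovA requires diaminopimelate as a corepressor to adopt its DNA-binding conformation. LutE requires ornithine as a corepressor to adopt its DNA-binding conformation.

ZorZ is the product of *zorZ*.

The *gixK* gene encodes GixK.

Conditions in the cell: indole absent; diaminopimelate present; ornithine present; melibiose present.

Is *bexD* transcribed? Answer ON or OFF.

ON

Indole is absent, so HaxP is inactive.
Melibiose is present, so WexP is inactive.
Ornithine is present, so LutE is active.
With repressor LutE bound, *zorZ* is not transcribed.
So ZorZ is not produced.
With no repressor bound, *gixK* is transcribed.
So GixK is produced and active.
Required activator WexP is absent, so *cilL* is not transcribed.
So CilL is not produced.
Diaminopimelate is present, so JovA is active.
With repressor JovA bound, *qilX* is not transcribed.
So QilX is not produced.
With no repressor bound, *bexD* is transcribed.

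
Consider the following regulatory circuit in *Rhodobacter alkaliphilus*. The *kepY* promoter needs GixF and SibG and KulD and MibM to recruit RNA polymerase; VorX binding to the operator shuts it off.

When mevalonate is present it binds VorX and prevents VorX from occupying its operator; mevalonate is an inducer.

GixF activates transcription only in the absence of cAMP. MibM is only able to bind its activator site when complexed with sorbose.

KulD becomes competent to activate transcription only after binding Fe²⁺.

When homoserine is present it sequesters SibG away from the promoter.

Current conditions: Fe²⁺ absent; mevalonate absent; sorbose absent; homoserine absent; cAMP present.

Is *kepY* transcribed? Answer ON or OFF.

OFF

Mevalonate is absent, so VorX is active.
cAMP is present, so GixF is inactive.
Homoserine is absent, so SibG is active.
Fe²⁺ is absent, so KulD is inactive.
Sorbose is absent, so MibM is inactive.
With repressor VorX bound, *kepY* is not transcribed.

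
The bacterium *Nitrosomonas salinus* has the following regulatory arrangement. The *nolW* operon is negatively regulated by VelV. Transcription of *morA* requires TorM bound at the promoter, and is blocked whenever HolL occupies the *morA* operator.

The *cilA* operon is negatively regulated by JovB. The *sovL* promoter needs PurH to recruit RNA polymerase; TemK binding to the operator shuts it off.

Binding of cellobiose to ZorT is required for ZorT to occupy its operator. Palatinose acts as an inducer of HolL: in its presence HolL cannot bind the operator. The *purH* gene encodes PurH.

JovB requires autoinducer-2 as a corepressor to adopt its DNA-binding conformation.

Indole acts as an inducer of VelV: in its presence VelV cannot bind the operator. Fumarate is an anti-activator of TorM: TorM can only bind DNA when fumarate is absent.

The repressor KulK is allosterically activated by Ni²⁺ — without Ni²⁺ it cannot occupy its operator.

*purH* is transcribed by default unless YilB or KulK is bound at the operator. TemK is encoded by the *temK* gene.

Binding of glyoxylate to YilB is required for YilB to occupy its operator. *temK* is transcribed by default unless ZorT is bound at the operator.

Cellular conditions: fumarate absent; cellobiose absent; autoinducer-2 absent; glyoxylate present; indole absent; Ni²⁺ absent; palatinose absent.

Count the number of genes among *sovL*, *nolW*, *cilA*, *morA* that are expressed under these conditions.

1

Cellobiose is absent, so ZorT is inactive.
With no repressor bound, *temK* is transcribed.
So TemK is produced and active.
Glyoxylate is present, so YilB is active.
Ni²⁺ is absent, so KulK is inactive.
With repressor YilB bound, *purH* is not transcribed.
So PurH is not produced.
With repressor TemK bound, *sovL* is not transcribed.
→ *sovL* is OFF.
Indole is absent, so VelV is active.
With repressor VelV bound, *nolW* is not transcribed.
→ *nolW* is OFF.
Autoinducer-2 is absent, so JovB is inactive.
With no repressor bound, *cilA* is transcribed.
→ *cilA* is ON.
Fumarate is absent, so TorM is active.
Palatinose is absent, so HolL is active.
With repressor HolL bound, *morA* is not transcribed.
→ *morA* is OFF.
1 of the 4 genes is transcribed.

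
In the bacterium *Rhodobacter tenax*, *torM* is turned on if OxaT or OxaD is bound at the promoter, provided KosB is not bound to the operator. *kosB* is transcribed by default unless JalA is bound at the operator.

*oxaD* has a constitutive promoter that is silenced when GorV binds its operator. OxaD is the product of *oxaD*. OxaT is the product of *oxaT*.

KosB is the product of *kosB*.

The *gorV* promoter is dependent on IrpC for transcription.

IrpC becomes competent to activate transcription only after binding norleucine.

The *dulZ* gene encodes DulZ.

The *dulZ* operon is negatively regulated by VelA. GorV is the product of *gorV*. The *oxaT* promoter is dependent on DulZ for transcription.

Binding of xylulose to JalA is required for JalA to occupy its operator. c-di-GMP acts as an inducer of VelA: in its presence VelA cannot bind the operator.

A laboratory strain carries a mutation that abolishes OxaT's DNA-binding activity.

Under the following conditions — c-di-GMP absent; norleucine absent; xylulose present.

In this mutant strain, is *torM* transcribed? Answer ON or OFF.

ON

OxaT is non-functional in this strain, so it has no effect.
Xylulose is present, so JalA is active.
With repressor JalA bound, *kosB* is not transcribed.
So KosB is not produced.
Norleucine is absent, so IrpC is inactive.
Required activator IrpC is absent, so *gorV* is not transcribed.
So GorV is not produced.
With no repressor bound, *oxaD* is transcribed.
So OxaD is produced and active.
Activator OxaD is present, so *torM* is transcribed.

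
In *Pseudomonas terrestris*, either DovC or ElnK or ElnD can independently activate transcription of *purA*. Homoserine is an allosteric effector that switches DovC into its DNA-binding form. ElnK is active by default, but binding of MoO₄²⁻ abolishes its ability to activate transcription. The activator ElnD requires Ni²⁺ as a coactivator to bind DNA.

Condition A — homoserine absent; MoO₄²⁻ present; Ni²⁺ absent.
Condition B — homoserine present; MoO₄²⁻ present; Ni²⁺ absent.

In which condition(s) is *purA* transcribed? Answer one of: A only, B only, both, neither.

B only

Condition A:
Homoserine is absent, so DovC is inactive.
MoO₄²⁻ is present, so ElnK is inactive.
Ni²⁺ is absent, so ElnD is inactive.
No activator is available at the *purA* promoter, so *purA* is not transcribed.
→ *purA* is OFF in A.
Condition B:
Homoserine is present, so DovC is active.
MoO₄²⁻ is present, so ElnK is inactive.
Ni²⁺ is absent, so ElnD is inactive.
Activator DovC is present, so *purA* is transcribed.
→ *purA* is ON in B.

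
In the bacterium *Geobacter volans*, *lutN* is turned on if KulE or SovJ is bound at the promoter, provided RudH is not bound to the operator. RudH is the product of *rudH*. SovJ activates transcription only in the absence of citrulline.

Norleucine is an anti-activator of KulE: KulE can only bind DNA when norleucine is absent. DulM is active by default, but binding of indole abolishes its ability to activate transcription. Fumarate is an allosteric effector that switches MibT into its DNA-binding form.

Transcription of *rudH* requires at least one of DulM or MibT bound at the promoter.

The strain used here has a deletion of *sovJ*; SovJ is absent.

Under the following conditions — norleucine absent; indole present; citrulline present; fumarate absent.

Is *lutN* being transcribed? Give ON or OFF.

ON

Indole is present, so DulM is inactive.
Fumarate is absent, so MibT is inactive.
No activator is available at the *rudH* promoter, so *rudH* is not transcribed.
So RudH is not produced.
Norleucine is absent, so KulE is active.
SovJ is non-functional in this strain, so it has no effect.
Activator KulE is present, so *lutN* is transcribed.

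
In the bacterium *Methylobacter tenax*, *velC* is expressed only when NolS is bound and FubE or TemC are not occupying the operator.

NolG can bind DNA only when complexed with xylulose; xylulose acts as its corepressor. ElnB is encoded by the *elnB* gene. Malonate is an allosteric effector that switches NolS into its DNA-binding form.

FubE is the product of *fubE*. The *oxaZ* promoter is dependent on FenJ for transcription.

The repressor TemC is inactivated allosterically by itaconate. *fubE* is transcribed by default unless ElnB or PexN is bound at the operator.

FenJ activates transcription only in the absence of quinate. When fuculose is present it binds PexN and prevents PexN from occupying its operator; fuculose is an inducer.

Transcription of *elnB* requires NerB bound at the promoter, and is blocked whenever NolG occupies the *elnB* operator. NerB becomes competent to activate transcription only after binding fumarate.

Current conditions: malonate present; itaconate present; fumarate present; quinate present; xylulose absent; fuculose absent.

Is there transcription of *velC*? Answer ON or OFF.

Malonate is present, so NolS is active.
Xylulose is absent, so NolG is inactive.
Fumarate is present, so NerB is active.
No repressor is bound and NerB is active, so *elnB* is transcribed.
So ElnB is produced and active.
Fuculose is absent, so PexN is active.
With repressor ElnB bound, *fubE* is not transcribed.
So FubE is not produced.
Itaconate is present, so TemC is inactive.
No repressor is bound and NolS is active, so *velC* is transcribed.

ON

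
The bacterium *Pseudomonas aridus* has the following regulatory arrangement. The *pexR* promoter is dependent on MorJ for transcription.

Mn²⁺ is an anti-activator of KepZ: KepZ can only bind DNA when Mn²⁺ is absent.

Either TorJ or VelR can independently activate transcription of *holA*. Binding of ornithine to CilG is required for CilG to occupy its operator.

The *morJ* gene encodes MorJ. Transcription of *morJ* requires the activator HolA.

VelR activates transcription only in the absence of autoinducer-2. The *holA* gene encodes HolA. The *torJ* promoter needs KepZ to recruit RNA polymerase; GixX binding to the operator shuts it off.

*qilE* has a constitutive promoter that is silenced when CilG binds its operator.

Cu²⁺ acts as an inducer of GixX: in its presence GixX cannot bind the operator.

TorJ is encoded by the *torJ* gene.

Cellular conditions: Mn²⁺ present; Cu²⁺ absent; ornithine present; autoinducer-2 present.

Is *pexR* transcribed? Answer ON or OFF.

Cu²⁺ is absent, so GixX is active.
Mn²⁺ is present, so KepZ is inactive.
With repressor GixX bound, *torJ* is not transcribed.
So TorJ is not produced.
Autoinducer-2 is present, so VelR is inactive.
No activator is available at the *holA* promoter, so *holA* is not transcribed.
So HolA is not produced.
Required activator HolA is absent, so *morJ* is not transcribed.
So MorJ is not produced.
Required activator MorJ is absent, so *pexR* is not transcribed.

OFF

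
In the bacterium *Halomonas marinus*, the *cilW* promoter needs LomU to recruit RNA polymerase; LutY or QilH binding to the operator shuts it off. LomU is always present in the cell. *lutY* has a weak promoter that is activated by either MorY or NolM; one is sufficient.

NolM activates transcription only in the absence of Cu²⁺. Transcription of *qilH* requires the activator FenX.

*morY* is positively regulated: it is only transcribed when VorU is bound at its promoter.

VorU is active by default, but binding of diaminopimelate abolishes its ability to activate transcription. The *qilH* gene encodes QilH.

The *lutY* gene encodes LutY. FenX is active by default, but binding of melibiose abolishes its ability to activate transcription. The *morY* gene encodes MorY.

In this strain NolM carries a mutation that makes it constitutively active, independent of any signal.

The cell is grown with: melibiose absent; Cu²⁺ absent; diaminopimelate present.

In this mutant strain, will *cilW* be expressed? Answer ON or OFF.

OFF

LomU is produced constitutively and is active.
Diaminopimelate is present, so VorU is inactive.
Required activator VorU is absent, so *morY* is not transcribed.
So MorY is not produced.
NolM is constitutively active in this strain.
Activator NolM is present, so *lutY* is transcribed.
So LutY is produced and active.
Melibiose is absent, so FenX is active.
No repressor is bound and FenX is active, so *qilH* is transcribed.
So QilH is produced and active.
With repressor LutY bound, *cilW* is not transcribed.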